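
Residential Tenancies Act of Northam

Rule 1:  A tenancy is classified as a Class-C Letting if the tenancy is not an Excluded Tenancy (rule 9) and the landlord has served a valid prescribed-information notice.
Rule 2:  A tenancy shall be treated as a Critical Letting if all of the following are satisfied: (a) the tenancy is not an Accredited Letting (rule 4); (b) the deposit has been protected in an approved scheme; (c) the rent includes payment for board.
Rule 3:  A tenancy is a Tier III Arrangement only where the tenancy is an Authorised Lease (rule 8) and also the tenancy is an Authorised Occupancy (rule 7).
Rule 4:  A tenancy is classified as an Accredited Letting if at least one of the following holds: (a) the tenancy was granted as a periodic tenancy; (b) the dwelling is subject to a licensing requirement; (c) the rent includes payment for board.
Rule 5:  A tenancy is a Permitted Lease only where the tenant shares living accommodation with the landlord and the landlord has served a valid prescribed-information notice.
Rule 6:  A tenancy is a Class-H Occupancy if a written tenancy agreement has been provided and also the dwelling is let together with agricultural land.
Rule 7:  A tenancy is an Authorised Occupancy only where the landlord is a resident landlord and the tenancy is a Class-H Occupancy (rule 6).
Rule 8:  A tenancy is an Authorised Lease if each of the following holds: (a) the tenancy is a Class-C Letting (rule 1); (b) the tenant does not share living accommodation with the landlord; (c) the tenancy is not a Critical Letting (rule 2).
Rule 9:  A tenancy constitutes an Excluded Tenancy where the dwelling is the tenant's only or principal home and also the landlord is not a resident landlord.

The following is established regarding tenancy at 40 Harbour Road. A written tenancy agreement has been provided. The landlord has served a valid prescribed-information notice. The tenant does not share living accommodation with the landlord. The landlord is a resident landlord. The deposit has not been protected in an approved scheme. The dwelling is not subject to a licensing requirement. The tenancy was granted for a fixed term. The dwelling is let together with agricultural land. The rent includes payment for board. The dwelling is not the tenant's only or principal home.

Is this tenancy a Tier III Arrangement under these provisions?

Yes

rule 9 — Excluded Tenancy: [the dwelling is the tenant's only or principal home? no] AND [the landlord is not a resident landlord? no] → not satisfied.
rule 1 — Class-C Letting: [not an Excluded Tenancy (rule 9)? yes] AND [the landlord has served a valid prescribed-information notice? yes] → satisfied.
rule 4 — Accredited Letting: [the tenancy was granted as a periodic tenancy? no] OR [the dwelling is subject to a licensing requirement? no] OR [the rent includes payment for board? yes] → satisfied.
rule 2 — Critical Letting: [not an Accredited Letting (rule 4)? no] AND [the deposit has been protected in an approved scheme? no] AND [the rent includes payment for board? yes] → not satisfied.
rule 8 — Authorised Lease: [Class-C Letting (rule 1)? yes] AND [the tenant does not share living accommodation with the landlord? yes] AND [not a Critical Letting (rule 2)? yes] → satisfied.
rule 6 — Class-H Occupancy: [a written tenancy agreement has been provided? yes] AND [the dwelling is let together with agricultural land? yes] → satisfied.
rule 7 — Authorised Occupancy: [the landlord is a resident landlord? yes] AND [Class-H Occupancy (rule 6)? yes] → satisfied.
rule 3 — Tier III Arrangement: [Authorised Lease (rule 8)? yes] AND [Authorised Occupancy (rule 7)? yes] → satisfied.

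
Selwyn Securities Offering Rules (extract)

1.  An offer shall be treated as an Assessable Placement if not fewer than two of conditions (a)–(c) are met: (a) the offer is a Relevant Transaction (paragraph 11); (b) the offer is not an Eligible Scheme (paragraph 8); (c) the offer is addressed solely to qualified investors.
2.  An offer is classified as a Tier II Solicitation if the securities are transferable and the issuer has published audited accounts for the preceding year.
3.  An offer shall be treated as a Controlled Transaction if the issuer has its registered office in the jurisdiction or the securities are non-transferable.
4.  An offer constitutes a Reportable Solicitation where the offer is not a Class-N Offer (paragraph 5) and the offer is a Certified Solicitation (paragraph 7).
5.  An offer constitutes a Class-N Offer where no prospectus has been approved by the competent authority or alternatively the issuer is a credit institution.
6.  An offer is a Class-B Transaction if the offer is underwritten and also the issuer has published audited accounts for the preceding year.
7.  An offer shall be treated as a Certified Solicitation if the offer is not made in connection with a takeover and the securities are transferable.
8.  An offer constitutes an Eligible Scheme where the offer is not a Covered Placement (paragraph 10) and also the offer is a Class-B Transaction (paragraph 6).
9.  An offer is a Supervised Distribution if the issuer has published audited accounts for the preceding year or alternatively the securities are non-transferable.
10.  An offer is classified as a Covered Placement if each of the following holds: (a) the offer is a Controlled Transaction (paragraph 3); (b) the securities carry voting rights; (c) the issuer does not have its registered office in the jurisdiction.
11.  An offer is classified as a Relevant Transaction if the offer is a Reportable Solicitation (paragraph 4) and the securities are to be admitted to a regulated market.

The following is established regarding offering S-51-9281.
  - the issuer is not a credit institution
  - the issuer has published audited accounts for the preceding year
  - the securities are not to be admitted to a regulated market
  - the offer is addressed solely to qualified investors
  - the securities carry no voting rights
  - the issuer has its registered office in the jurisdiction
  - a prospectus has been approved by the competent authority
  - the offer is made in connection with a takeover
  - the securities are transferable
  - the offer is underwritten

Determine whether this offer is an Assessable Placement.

No

paragraph 5 — Class-N Offer: [no prospectus has been approved by the competent authority? no] OR [the issuer is a credit institution? no] → not satisfied.
paragraph 7 — Certified Solicitation: [the offer is not made in connection with a takeover? no] AND [the securities are transferable? yes] → not satisfied.
paragraph 4 — Reportable Solicitation: [not a Class-N Offer (paragraph 5)? yes] AND [Certified Solicitation (paragraph 7)? no] → not satisfied.
paragraph 11 — Relevant Transaction: [Reportable Solicitation (paragraph 4)? no] AND [the securities are to be admitted to a regulated market? no] → not satisfied.
paragraph 3 — Controlled Transaction: [the issuer has its registered office in the jurisdiction? yes] OR [the securities are non-transferable? no] → satisfied.
paragraph 10 — Covered Placement: [Controlled Transaction (paragraph 3)? yes] AND [the securities carry voting rights? no] AND [the issuer does not have its registered office in the jurisdiction? no] → not satisfied.
paragraph 6 — Class-B Transaction: [the offer is underwritten? yes] AND [the issuer has published audited accounts for the preceding year? yes] → satisfied.
paragraph 8 — Eligible Scheme: [not a Covered Placement (paragraph 10)? yes] AND [Class-B Transaction (paragraph 6)? yes] → satisfied.
paragraph 1 — Assessable Placement: Relevant Transaction (paragraph 11)? no; not an Eligible Scheme (paragraph 8)? no; the offer is addressed solely to qualified investors? yes — 1 of 3 hold (need ≥2) → not satisfied.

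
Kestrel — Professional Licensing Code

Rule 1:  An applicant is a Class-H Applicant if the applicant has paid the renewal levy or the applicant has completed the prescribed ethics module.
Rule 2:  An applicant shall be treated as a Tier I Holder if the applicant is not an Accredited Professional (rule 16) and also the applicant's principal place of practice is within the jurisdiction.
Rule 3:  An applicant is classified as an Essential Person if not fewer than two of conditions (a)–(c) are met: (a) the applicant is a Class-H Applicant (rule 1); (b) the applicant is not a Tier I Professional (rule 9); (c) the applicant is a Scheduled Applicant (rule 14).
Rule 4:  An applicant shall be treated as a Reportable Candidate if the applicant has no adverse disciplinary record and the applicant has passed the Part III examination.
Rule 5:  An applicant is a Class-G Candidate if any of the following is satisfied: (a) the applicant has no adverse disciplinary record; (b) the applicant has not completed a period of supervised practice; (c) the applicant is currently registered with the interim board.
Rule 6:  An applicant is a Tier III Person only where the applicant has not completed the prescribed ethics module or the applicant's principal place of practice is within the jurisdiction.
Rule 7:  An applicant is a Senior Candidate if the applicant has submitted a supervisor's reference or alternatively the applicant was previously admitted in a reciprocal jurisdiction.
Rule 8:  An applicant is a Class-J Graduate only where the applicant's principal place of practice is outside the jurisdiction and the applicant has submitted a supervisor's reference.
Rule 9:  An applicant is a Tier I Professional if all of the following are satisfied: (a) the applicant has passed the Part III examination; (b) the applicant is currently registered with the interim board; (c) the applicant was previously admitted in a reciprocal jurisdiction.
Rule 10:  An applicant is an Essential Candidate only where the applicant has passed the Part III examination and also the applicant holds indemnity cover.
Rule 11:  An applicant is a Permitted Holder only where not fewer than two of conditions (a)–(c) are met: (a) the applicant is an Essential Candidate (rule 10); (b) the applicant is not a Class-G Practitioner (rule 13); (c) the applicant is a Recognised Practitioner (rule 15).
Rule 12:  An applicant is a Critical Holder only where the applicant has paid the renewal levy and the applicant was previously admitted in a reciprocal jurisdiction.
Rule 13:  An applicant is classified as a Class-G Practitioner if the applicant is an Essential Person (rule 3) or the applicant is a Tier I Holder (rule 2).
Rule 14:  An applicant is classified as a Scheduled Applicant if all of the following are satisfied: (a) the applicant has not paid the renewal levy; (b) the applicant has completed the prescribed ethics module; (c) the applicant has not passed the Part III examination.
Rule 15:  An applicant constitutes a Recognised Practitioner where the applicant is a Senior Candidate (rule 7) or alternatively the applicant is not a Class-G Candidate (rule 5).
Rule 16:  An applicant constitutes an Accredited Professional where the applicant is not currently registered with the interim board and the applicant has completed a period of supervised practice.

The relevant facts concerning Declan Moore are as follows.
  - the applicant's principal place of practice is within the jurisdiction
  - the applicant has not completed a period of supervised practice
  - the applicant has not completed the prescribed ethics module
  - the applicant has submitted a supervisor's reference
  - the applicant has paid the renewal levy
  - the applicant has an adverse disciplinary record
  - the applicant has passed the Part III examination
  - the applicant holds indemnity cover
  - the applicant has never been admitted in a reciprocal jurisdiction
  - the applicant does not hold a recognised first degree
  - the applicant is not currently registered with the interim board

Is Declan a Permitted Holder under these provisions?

rule 10 — Essential Candidate: [the applicant has passed the Part III examination? yes] AND [the applicant holds indemnity cover? yes] → satisfied.
rule 1 — Class-H Applicant: [the applicant has paid the renewal levy? yes] OR [the applicant has completed the prescribed ethics module? no] → satisfied.
rule 9 — Tier I Professional: [the applicant has passed the Part III examination? yes] AND [the applicant is currently registered with the interim board? no] AND [the applicant was previously admitted in a reciprocal jurisdiction? no] → not satisfied.
rule 14 — Scheduled Applicant: [the applicant has not paid the renewal levy? no] AND [the applicant has completed the prescribed ethics module? no] AND [the applicant has not passed the Part III examination? no] → not satisfied.
rule 3 — Essential Person: Class-H Applicant (rule 1)? yes; not a Tier I Professional (rule 9)? yes; Scheduled Applicant (rule 14)? no — 2 of 3 hold (need ≥2) → satisfied.
rule 16 — Accredited Professional: [the applicant is not currently registered with the interim board? yes] AND [the applicant has completed a period of supervised practice? no] → not satisfied.
rule 2 — Tier I Holder: [not an Accredited Professional (rule 16)? yes] AND [the applicant's principal place of practice is within the jurisdiction? yes] → satisfied.
rule 13 — Class-G Practitioner: [Essential Person (rule 3)? yes] OR [Tier I Holder (rule 2)? yes] → satisfied.
rule 7 — Senior Candidate: [the applicant has submitted a supervisor's reference? yes] OR [the applicant was previously admitted in a reciprocal jurisdiction? no] → satisfied.
rule 5 — Class-G Candidate: [the applicant has no adverse disciplinary record? no] OR [the applicant has not completed a period of supervised practice? yes] OR [the applicant is currently registered with the interim board? no] → satisfied.
rule 15 — Recognised Practitioner: [Senior Candidate (rule 7)? yes] OR [not a Class-G Candidate (rule 5)? no] → satisfied.
rule 11 — Permitted Holder: Essential Candidate (rule 10)? yes; not a Class-G Practitioner (rule 13)? no; Recognised Practitioner (rule 15)? yes — 2 of 3 hold (need ≥2) → satisfied.

Yes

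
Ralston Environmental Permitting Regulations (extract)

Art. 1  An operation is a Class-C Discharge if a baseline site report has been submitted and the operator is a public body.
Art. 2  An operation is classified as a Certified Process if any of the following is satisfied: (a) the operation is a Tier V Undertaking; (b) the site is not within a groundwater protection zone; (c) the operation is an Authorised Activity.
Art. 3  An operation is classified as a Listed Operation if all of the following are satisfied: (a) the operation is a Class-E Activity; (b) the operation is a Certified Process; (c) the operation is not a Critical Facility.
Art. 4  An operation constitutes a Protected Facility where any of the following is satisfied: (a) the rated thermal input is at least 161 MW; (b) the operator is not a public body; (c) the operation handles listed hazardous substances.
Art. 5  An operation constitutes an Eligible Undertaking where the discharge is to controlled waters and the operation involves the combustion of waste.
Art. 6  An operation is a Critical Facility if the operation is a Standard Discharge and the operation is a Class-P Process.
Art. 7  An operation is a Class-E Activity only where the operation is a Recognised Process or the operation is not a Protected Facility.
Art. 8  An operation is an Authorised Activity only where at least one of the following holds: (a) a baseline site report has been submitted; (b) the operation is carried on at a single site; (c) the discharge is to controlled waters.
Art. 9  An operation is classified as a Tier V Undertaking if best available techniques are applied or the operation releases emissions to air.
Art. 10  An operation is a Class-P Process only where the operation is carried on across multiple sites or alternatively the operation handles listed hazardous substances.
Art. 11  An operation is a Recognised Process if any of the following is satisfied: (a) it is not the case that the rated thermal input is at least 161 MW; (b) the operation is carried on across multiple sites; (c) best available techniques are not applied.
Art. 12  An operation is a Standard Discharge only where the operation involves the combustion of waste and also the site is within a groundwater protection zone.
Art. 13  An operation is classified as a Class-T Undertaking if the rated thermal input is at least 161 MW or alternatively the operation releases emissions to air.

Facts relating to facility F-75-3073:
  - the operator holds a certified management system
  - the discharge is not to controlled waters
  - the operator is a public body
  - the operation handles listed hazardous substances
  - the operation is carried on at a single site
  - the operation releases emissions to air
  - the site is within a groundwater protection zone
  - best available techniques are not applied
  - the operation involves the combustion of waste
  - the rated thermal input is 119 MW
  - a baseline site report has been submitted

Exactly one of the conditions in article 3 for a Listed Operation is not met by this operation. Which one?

article 11 — Recognised Process: [rated thermal input: 119 MW ≥ 161 MW? no, so negated condition yes] OR [the operation is carried on across multiple sites? no] OR [best available techniques are not applied? yes] → satisfied.
article 4 — Protected Facility: [rated thermal input: 119 MW ≥ 161 MW? no] OR [the operator is not a public body? no] OR [the operation handles listed hazardous substances? yes] → satisfied.
article 7 — Class-E Activity: [Recognised Process (article 11)? yes] OR [not a Protected Facility (article 4)? no] → satisfied.
article 9 — Tier V Undertaking: [best available techniques are applied? no] OR [the operation releases emissions to air? yes] → satisfied.
article 8 — Authorised Activity: [a baseline site report has been submitted? yes] OR [the operation is carried on at a single site? yes] OR [the discharge is to controlled waters? no] → satisfied.
article 2 — Certified Process: [Tier V Undertaking (article 9)? yes] OR [the site is not within a groundwater protection zone? no] OR [Authorised Activity (article 8)? yes] → satisfied.
article 12 — Standard Discharge: [the operation involves the combustion of waste? yes] AND [the site is within a groundwater protection zone? yes] → satisfied.
article 10 — Class-P Process: [the operation is carried on across multiple sites? no] OR [the operation handles listed hazardous substances? yes] → satisfied.
article 6 — Critical Facility: [Standard Discharge (article 12)? yes] AND [Class-P Process (article 10)? yes] → satisfied.
article 3 — Listed Operation: [Class-E Activity (article 7)? yes] AND [Certified Process (article 2)? yes] AND [not a Critical Facility (article 6)? no] → not satisfied.

Critical Facility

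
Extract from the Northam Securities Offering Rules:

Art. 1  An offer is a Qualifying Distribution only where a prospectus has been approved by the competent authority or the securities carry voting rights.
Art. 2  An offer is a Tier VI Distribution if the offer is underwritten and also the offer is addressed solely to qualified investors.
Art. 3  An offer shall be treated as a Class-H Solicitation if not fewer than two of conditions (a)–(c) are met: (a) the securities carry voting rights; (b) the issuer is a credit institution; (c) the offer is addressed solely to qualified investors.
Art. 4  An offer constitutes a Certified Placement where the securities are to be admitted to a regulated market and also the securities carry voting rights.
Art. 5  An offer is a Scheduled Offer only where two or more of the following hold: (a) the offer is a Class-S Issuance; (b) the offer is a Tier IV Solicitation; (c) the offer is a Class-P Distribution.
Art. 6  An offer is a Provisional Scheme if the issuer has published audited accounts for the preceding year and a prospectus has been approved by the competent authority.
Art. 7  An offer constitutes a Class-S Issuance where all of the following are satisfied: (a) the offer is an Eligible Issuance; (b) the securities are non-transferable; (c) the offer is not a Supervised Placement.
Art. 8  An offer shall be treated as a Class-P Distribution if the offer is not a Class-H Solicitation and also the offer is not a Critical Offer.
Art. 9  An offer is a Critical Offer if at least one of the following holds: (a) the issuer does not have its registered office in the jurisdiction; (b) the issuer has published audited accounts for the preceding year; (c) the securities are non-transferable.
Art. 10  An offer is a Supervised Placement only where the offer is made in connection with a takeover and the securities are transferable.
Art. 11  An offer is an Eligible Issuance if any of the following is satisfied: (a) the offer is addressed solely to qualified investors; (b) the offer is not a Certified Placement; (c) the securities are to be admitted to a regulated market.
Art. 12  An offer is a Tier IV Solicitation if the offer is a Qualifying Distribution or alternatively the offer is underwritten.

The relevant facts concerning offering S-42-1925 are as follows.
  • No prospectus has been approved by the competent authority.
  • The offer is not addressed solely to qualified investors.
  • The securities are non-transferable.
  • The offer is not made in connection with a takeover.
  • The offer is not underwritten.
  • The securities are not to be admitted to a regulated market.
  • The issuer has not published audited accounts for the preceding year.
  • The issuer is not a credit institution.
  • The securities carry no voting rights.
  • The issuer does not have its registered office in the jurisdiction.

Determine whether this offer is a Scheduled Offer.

Under article 4: the securities are to be admitted to a regulated market? no; and the securities carry voting rights? no. So the offer is not a Certified Placement.
Under article 11: the offer is addressed solely to qualified investors? no; or not a Certified Placement (article 4)? yes; or the securities are to be admitted to a regulated market? no. So the offer is an Eligible Issuance.
Under article 10: the offer is made in connection with a takeover? no; and the securities are transferable? no. So the offer is not a Supervised Placement.
Under article 7: Eligible Issuance (article 11)? yes; and the securities are non-transferable? yes; and not a Supervised Placement (article 10)? yes. So the offer is a Class-S Issuance.
Under article 1: a prospectus has been approved by the competent authority? no; or the securities carry voting rights? no. So the offer is not a Qualifying Distribution.
Under article 12: Qualifying Distribution (article 1)? no; or the offer is underwritten? no. So the offer is not a Tier IV Solicitation.
Under article 3: the securities carry voting rights? no; the issuer is a credit institution? no; the offer is addressed solely to qualified investors? no — 0 of 3 hold (need ≥2) → not satisfied.
Under article 9: the issuer does not have its registered office in the jurisdiction? yes; or the issuer has published audited accounts for the preceding year? no; or the securities are non-transferable? yes. So the offer is a Critical Offer.
Under article 8: not a Class-H Solicitation (article 3)? yes; and not a Critical Offer (article 9)? no. So the offer is not a Class-P Distribution.
Under article 5: Class-S Issuance (article 7)? yes; Tier IV Solicitation (article 12)? no; Class-P Distribution (article 8)? no — 1 of 3 hold (need ≥2) → not satisfied.

No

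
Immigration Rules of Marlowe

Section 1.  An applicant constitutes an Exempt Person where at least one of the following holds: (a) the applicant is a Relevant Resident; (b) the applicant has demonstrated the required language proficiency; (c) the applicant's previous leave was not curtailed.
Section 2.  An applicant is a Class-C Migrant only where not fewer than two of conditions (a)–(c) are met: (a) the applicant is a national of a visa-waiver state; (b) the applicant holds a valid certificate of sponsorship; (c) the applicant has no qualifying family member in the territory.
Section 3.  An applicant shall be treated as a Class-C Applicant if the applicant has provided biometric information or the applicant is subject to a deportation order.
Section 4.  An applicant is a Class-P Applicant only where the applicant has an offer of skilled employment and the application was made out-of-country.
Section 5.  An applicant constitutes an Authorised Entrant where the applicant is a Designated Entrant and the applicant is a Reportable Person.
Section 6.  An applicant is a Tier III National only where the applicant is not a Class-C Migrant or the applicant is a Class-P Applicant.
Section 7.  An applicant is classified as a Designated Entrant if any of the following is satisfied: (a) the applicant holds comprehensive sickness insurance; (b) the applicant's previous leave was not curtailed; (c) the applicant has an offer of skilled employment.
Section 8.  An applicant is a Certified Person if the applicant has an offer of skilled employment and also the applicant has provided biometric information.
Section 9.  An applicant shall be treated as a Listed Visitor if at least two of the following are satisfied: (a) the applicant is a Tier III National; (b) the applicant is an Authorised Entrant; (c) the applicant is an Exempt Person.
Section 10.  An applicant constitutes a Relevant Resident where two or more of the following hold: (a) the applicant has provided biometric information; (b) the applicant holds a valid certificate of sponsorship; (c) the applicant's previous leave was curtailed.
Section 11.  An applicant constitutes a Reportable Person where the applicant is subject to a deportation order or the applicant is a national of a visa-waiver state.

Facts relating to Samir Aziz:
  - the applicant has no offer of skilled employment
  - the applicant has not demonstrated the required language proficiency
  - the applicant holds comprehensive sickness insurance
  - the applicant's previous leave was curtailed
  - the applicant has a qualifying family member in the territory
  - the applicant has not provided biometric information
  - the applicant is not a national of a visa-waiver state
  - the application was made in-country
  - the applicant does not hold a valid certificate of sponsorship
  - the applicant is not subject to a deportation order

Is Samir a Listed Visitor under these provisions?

No

section 2 — Class-C Migrant: the applicant is a national of a visa-waiver state? no; the applicant holds a valid certificate of sponsorship? no; the applicant has no qualifying family member in the territory? no — 0 of 3 hold (need ≥2) → not satisfied.
section 4 — Class-P Applicant: [the applicant has an offer of skilled employment? no] AND [the application was made out-of-country? no] → not satisfied.
section 6 — Tier III National: [not a Class-C Migrant (section 2)? yes] OR [Class-P Applicant (section 4)? no] → satisfied.
section 7 — Designated Entrant: [the applicant holds comprehensive sickness insurance? yes] OR [the applicant's previous leave was not curtailed? no] OR [the applicant has an offer of skilled employment? no] → satisfied.
section 11 — Reportable Person: [the applicant is subject to a deportation order? no] OR [the applicant is a national of a visa-waiver state? no] → not satisfied.
section 5 — Authorised Entrant: [Designated Entrant (section 7)? yes] AND [Reportable Person (section 11)? no] → not satisfied.
section 10 — Relevant Resident: the applicant has provided biometric information? no; the applicant holds a valid certificate of sponsorship? no; the applicant's previous leave was curtailed? yes — 1 of 3 hold (need ≥2) → not satisfied.
section 1 — Exempt Person: [Relevant Resident (section 10)? no] OR [the applicant has demonstrated the required language proficiency? no] OR [the applicant's previous leave was not curtailed? no] → not satisfied.
section 9 — Listed Visitor: Tier III National (section 6)? yes; Authorised Entrant (section 5)? no; Exempt Person (section 1)? no — 1 of 3 hold (need ≥2) → not satisfied.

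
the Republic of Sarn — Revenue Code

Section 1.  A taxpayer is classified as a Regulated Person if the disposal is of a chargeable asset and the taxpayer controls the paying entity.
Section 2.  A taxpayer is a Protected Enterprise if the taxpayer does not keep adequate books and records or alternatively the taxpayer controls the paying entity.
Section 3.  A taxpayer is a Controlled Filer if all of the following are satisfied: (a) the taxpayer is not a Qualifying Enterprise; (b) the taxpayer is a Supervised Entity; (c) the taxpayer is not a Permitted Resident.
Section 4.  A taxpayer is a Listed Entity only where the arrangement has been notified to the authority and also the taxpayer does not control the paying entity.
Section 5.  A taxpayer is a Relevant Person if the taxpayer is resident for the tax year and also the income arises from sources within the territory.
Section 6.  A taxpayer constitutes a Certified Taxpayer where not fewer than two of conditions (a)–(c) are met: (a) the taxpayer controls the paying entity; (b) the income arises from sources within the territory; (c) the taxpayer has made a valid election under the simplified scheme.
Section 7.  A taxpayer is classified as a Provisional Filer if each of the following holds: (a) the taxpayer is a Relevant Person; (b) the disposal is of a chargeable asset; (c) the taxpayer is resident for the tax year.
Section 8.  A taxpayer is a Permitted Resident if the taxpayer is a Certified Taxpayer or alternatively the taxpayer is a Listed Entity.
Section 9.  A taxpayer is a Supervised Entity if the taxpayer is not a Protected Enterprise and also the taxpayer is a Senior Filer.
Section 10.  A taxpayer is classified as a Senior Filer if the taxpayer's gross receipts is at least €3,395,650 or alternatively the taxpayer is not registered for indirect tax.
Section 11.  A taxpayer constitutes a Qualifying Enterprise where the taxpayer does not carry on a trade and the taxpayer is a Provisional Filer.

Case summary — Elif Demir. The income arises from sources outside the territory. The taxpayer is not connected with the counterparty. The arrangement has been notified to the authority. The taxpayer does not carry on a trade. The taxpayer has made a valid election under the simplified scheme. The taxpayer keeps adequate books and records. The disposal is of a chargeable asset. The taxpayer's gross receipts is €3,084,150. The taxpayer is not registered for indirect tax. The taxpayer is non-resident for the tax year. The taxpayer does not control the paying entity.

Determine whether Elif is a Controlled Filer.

No

Under section 5: the taxpayer is resident for the tax year? no; and the income arises from sources within the territory? no. So the taxpayer is not a Relevant Person.
Under section 7: Relevant Person (section 5)? no; and the disposal is of a chargeable asset? yes; and the taxpayer is resident for the tax year? no. So the taxpayer is not a Provisional Filer.
Under section 11: the taxpayer does not carry on a trade? yes; and Provisional Filer (section 7)? no. So the taxpayer is not a Qualifying Enterprise.
Under section 2: the taxpayer does not keep adequate books and records? no; or the taxpayer controls the paying entity? no. So the taxpayer is not a Protected Enterprise.
Under section 10: taxpayer's gross receipts: €3,084,150 ≥ €3,395,650? no; or the taxpayer is not registered for indirect tax? yes. So the taxpayer is a Senior Filer.
Under section 9: not a Protected Enterprise (section 2)? yes; and Senior Filer (section 10)? yes. So the taxpayer is a Supervised Entity.
Under section 6: the taxpayer controls the paying entity? no; the income arises from sources within the territory? no; the taxpayer has made a valid election under the simplified scheme? yes — 1 of 3 hold (need ≥2) → not satisfied.
Under section 4: the arrangement has been notified to the authority? yes; and the taxpayer does not control the paying entity? yes. So the taxpayer is a Listed Entity.
Under section 8: Certified Taxpayer (section 6)? no; or Listed Entity (section 4)? yes. So the taxpayer is a Permitted Resident.
Under section 3: not a Qualifying Enterprise (section 11)? yes; and Supervised Entity (section 9)? yes; and not a Permitted Resident (section 8)? no. So the taxpayer is not a Controlled Filer.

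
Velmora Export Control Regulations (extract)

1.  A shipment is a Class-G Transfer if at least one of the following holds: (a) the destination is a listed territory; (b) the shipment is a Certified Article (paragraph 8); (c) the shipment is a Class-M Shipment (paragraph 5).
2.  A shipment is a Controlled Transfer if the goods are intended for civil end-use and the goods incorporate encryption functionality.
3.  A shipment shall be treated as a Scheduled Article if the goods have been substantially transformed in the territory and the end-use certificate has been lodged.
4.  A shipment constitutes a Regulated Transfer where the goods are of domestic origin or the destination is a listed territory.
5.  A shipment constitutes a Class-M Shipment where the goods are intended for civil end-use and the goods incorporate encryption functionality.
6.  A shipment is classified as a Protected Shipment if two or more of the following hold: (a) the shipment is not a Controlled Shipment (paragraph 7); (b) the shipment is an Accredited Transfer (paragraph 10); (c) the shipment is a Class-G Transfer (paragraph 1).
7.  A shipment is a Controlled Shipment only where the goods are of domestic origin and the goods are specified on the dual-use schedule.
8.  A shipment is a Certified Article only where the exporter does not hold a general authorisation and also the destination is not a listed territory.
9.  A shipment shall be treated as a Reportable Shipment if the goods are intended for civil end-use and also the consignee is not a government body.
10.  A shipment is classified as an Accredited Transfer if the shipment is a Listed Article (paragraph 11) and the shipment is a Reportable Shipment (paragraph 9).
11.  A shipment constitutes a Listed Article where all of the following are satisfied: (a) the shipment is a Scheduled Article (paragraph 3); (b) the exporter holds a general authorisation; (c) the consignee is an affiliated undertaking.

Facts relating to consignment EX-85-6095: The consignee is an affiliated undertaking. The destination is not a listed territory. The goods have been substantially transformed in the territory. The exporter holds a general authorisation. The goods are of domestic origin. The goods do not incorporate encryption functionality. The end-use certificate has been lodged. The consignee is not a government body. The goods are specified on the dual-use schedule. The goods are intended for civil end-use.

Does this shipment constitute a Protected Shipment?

No

paragraph 7 — Controlled Shipment: [the goods are of domestic origin? yes] AND [the goods are specified on the dual-use schedule? yes] → satisfied.
paragraph 3 — Scheduled Article: [the goods have been substantially transformed in the territory? yes] AND [the end-use certificate has been lodged? yes] → satisfied.
paragraph 11 — Listed Article: [Scheduled Article (paragraph 3)? yes] AND [the exporter holds a general authorisation? yes] AND [the consignee is an affiliated undertaking? yes] → satisfied.
paragraph 9 — Reportable Shipment: [the goods are intended for civil end-use? yes] AND [the consignee is not a government body? yes] → satisfied.
paragraph 10 — Accredited Transfer: [Listed Article (paragraph 11)? yes] AND [Reportable Shipment (paragraph 9)? yes] → satisfied.
paragraph 8 — Certified Article: [the exporter does not hold a general authorisation? no] AND [the destination is not a listed territory? yes] → not satisfied.
paragraph 5 — Class-M Shipment: [the goods are intended for civil end-use? yes] AND [the goods incorporate encryption functionality? no] → not satisfied.
paragraph 1 — Class-G Transfer: [the destination is a listed territory? no] OR [Certified Article (paragraph 8)? no] OR [Class-M Shipment (paragraph 5)? no] → not satisfied.
paragraph 6 — Protected Shipment: not a Controlled Shipment (paragraph 7)? no; Accredited Transfer (paragraph 10)? yes; Class-G Transfer (paragraph 1)? no — 1 of 3 hold (need ≥2) → not satisfied.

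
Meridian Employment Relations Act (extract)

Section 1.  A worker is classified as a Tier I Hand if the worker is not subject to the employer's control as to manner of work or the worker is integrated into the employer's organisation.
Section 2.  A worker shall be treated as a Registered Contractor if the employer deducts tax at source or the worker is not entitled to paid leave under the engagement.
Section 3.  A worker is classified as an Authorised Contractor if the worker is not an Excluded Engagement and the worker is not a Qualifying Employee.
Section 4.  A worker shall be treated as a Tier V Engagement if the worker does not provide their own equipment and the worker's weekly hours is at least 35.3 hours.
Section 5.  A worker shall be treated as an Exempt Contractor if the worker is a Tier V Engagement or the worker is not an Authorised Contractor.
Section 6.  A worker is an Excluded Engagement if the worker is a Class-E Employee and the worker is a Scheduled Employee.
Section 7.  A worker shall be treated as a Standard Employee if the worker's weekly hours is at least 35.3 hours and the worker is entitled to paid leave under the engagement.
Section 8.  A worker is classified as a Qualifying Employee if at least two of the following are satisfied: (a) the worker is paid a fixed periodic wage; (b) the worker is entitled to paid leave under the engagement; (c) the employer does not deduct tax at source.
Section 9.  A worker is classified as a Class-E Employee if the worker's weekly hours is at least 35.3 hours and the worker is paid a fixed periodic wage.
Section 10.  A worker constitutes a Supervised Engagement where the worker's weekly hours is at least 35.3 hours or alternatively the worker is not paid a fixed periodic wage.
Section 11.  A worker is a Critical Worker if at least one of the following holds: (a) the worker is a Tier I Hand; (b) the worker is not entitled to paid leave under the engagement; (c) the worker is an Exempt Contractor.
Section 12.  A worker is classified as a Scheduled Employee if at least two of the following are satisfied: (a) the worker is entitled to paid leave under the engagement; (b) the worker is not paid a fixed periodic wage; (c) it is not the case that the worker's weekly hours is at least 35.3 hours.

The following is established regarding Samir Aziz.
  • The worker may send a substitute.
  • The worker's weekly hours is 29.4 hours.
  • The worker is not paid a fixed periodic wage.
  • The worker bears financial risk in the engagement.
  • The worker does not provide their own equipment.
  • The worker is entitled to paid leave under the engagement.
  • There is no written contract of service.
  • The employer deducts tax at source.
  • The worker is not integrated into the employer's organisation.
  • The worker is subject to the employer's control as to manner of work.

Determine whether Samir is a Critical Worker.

Under section 1: the worker is not subject to the employer's control as to manner of work? no; or the worker is integrated into the employer's organisation? no. So the worker is not a Tier I Hand.
Under section 4: the worker does not provide their own equipment? yes; and worker's weekly hours: 29.4 hours ≥ 35.3 hours? no. So the worker is not a Tier V Engagement.
Under section 9: worker's weekly hours: 29.4 hours ≥ 35.3 hours? no; and the worker is paid a fixed periodic wage? no. So the worker is not a Class-E Employee.
Under section 12: the worker is entitled to paid leave under the engagement? yes; the worker is not paid a fixed periodic wage? yes; worker's weekly hours: 29.4 hours ≥ 35.3 hours? no, so negated condition yes — 3 of 3 hold (need ≥2) → satisfied.
Under section 6: Class-E Employee (section 9)? no; and Scheduled Employee (section 12)? yes. So the worker is not an Excluded Engagement.
Under section 8: the worker is paid a fixed periodic wage? no; the worker is entitled to paid leave under the engagement? yes; the employer does not deduct tax at source? no — 1 of 3 hold (need ≥2) → not satisfied.
Under section 3: not an Excluded Engagement (section 6)? yes; and not a Qualifying Employee (section 8)? yes. So the worker is an Authorised Contractor.
Under section 5: Tier V Engagement (section 4)? no; or not an Authorised Contractor (section 3)? no. So the worker is not an Exempt Contractor.
Under section 11: Tier I Hand (section 1)? no; or the worker is not entitled to paid leave under the engagement? no; or Exempt Contractor (section 5)? no. So the worker is not a Critical Worker.

No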